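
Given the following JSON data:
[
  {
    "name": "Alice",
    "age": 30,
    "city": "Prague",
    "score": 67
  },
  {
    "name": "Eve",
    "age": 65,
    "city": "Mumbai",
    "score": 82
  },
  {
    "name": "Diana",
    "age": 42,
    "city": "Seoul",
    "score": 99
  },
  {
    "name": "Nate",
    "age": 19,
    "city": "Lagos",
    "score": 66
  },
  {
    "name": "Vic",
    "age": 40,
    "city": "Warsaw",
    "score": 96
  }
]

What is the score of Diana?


Looking up record where name = Diana
Record index: 2
Field 'score' = 99

ANSWER: 99


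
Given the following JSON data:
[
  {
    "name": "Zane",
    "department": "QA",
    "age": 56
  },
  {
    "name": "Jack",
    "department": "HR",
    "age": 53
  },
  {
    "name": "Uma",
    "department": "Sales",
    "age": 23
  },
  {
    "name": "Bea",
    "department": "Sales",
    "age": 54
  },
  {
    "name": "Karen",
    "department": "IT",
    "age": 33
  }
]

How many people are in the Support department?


Scanning records for department = Support
  No matches found
Count: 0

ANSWER: 0


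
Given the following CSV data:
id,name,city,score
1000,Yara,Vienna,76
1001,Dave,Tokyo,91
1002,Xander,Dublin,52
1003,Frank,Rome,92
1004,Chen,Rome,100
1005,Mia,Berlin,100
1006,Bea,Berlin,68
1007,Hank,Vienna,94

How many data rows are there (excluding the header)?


Counting rows (excluding header):
Header: id,name,city,score
Data rows: 8

ANSWER: 8


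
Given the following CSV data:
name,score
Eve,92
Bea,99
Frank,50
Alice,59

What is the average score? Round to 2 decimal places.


Scores: 92, 99, 50, 59
Sum = 300
Count = 4
Average = 300 / 4 = 75.00

ANSWER: 75.00


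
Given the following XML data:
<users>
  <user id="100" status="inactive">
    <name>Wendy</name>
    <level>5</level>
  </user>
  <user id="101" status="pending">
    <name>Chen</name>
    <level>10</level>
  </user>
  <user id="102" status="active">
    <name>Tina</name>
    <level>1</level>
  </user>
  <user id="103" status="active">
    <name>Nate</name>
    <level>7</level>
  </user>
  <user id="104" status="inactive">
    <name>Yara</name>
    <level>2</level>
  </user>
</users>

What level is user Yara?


Finding user: Yara
<level>2</level>

ANSWER: 2


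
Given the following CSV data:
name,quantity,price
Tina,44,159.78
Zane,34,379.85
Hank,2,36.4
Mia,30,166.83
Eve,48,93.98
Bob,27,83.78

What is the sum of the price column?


Values in 'price' column:
  Row 1: 159.78
  Row 2: 379.85
  Row 3: 36.4
  Row 4: 166.83
  Row 5: 93.98
  Row 6: 83.78
Sum = 159.78 + 379.85 + 36.4 + 166.83 + 93.98 + 83.78 = 920.62

ANSWER: 920.62


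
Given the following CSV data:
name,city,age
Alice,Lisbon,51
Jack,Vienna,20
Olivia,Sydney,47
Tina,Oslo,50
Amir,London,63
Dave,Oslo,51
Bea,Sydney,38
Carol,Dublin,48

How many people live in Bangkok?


Scanning city column for 'Bangkok':
Total matches: 0

ANSWER: 0


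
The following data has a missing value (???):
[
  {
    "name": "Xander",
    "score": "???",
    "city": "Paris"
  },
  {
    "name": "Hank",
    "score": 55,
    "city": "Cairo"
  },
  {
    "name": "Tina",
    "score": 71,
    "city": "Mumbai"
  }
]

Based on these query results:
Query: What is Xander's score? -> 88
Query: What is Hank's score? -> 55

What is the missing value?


The missing value is Xander's score
From query: Xander's score = 88

ANSWER: 88


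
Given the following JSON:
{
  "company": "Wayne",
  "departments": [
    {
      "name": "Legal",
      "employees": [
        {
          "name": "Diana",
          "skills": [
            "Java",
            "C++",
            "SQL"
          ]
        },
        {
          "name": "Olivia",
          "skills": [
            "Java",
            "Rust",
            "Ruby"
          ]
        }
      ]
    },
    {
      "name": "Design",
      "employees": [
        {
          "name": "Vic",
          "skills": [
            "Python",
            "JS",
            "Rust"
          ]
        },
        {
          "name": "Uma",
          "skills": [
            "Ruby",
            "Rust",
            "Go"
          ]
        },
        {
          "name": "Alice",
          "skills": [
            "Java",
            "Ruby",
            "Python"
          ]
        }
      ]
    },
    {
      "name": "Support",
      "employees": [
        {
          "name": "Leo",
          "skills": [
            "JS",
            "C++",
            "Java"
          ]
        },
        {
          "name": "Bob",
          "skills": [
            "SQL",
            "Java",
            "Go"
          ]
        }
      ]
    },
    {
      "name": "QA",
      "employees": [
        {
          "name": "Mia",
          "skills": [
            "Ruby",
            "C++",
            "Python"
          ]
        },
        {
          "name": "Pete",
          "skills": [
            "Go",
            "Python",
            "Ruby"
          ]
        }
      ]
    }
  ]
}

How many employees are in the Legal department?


Path: departments[0].employees
Count: 2

ANSWER: 2


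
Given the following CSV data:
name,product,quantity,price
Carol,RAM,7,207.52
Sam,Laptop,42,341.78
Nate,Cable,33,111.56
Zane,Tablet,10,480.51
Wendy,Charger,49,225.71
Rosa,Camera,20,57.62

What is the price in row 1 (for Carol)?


Row 1: Carol
Column 'price' = 207.52

ANSWER: 207.52


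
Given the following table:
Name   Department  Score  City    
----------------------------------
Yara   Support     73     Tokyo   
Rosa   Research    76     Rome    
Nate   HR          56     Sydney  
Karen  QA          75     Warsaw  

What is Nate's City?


Row 3: Nate
City = Sydney

ANSWER: Sydney


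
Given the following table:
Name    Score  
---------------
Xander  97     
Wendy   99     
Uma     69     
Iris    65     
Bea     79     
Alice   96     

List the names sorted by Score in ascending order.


Sorting by Score (ascending):
  Iris: 65
  Uma: 69
  Bea: 79
  Alice: 96
  Xander: 97
  Wendy: 99


ANSWER: Iris, Uma, Bea, Alice, Xander, Wendy


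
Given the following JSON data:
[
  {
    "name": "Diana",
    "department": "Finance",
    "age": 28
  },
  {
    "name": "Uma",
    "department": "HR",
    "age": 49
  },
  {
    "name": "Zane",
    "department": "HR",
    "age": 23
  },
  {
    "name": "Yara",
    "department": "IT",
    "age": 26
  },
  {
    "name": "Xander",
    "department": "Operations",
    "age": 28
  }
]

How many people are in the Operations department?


Scanning records for department = Operations
  Record 4: Xander
Count: 1

ANSWER: 1


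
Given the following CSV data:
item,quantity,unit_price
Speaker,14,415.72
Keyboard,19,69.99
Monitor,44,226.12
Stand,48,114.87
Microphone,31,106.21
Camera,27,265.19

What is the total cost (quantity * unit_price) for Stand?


Row: Stand
quantity = 48
unit_price = 114.87
total = 48 * 114.87 = 5513.76

ANSWER: 5513.76


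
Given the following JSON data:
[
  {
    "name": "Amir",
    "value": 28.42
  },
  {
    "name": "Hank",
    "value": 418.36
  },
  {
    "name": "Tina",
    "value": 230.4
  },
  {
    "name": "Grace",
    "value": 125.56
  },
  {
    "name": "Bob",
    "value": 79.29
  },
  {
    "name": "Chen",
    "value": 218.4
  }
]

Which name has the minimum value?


Comparing values:
  Amir: 28.42
  Hank: 418.36
  Tina: 230.4
  Grace: 125.56
  Bob: 79.29
  Chen: 218.4
Minimum: Amir (28.42)

ANSWER: Amir


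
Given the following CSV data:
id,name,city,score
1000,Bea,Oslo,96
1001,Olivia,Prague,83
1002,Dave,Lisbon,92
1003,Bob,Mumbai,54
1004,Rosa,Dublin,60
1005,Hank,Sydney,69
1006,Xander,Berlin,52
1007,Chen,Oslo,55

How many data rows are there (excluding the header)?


Counting rows (excluding header):
Header: id,name,city,score
Data rows: 8

ANSWER: 8


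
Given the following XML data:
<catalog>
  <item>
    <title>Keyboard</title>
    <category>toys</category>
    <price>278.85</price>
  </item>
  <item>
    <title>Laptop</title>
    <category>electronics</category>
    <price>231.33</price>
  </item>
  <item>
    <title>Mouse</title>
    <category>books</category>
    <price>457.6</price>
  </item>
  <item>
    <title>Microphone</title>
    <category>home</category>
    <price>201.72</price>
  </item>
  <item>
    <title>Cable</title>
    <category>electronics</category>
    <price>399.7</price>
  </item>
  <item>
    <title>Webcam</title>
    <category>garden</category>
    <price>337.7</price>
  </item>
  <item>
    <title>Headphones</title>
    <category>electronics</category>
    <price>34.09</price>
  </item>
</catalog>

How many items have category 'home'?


Scanning <item> elements for <category>home</category>:
  Item 4: Microphone -> MATCH
Count: 1

ANSWER: 1


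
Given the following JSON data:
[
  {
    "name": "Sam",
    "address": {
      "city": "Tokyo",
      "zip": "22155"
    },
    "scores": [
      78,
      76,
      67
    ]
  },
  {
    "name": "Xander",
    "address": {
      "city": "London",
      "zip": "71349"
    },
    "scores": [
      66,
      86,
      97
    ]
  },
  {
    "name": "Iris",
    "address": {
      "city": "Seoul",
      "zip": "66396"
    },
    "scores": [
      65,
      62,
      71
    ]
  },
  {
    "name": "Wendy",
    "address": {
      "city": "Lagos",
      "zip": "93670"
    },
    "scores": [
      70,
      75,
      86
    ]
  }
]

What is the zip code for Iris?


Path: records[2].address.zip
Value: 66396

ANSWER: 66396


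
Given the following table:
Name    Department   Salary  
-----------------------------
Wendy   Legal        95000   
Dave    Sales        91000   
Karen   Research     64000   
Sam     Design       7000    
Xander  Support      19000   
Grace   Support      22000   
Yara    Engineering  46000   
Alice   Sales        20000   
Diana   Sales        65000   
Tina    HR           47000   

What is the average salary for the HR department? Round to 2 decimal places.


HR department members:
  Tina: 47000
Sum = 47000
Count = 1
Average = 47000 / 1 = 47000.00

ANSWER: 47000.00


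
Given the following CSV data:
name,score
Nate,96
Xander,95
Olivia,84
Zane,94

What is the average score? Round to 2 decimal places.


Scores: 96, 95, 84, 94
Sum = 369
Count = 4
Average = 369 / 4 = 92.25

ANSWER: 92.25


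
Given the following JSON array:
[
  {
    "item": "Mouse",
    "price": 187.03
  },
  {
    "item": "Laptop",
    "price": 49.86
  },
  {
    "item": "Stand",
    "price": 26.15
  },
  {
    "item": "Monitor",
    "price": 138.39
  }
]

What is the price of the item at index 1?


Array index 1 -> Laptop
price = 49.86

ANSWER: 49.86


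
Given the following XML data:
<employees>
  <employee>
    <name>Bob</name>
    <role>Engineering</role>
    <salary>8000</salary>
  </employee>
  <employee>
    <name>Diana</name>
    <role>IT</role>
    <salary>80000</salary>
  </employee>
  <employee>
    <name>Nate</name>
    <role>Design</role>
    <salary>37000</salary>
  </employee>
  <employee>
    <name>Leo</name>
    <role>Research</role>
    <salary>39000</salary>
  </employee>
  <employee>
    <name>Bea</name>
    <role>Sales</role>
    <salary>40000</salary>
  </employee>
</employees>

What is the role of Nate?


Searching for <employee> with <name>Nate</name>
Found at position 3
<role>Design</role>

ANSWER: Design


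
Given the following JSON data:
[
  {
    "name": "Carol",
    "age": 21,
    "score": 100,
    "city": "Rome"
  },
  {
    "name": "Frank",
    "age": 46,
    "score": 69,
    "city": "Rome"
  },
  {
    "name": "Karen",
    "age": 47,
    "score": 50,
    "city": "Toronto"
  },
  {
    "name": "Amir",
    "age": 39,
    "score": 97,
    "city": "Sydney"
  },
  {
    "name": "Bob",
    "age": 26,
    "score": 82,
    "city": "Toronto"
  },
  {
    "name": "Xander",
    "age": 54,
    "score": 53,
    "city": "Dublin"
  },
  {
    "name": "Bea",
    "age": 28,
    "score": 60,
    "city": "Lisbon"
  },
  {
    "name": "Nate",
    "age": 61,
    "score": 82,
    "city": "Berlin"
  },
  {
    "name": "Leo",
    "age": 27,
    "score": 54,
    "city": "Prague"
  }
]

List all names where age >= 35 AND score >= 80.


Checking both conditions:
  Carol (age=21, score=100) -> no
  Frank (age=46, score=69) -> no
  Karen (age=47, score=50) -> no
  Amir (age=39, score=97) -> YES
  Bob (age=26, score=82) -> no
  Xander (age=54, score=53) -> no
  Bea (age=28, score=60) -> no
  Nate (age=61, score=82) -> YES
  Leo (age=27, score=54) -> no


ANSWER: Amir, Nate


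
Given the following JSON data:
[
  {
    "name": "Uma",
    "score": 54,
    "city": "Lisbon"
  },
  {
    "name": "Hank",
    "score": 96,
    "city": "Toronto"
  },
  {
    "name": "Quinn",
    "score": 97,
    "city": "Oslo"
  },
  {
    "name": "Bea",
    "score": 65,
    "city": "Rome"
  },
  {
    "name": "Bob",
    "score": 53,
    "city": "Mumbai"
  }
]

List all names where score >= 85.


Filtering records where score >= 85:
  Uma (score=54) -> no
  Hank (score=96) -> YES
  Quinn (score=97) -> YES
  Bea (score=65) -> no
  Bob (score=53) -> no


ANSWER: Hank, Quinn


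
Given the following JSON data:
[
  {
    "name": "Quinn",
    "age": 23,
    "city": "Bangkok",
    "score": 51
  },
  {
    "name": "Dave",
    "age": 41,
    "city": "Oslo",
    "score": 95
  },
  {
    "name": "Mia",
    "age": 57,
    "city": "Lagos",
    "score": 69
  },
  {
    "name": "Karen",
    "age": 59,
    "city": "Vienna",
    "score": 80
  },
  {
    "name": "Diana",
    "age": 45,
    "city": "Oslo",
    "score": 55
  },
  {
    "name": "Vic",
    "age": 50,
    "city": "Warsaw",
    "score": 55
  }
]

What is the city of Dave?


Looking up record where name = Dave
Record index: 1
Field 'city' = Oslo

ANSWER: Oslo


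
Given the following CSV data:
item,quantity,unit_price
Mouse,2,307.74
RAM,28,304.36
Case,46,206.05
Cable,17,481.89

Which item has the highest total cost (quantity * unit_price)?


Computing row totals:
  Mouse: 615.48
  RAM: 8522.08
  Case: 9478.3
  Cable: 8192.13
Maximum: Case (9478.3)

ANSWER: Case


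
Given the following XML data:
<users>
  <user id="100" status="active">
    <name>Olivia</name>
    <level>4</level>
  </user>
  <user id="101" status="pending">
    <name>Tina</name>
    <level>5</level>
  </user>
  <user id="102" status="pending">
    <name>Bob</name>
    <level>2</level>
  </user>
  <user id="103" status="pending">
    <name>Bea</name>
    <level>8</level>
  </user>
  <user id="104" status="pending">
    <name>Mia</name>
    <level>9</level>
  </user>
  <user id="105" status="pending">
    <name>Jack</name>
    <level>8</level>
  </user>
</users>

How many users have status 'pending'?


Counting users with status='pending':
  Tina (id=101) -> MATCH
  Bob (id=102) -> MATCH
  Bea (id=103) -> MATCH
  Mia (id=104) -> MATCH
  Jack (id=105) -> MATCH
Count: 5

ANSWER: 5


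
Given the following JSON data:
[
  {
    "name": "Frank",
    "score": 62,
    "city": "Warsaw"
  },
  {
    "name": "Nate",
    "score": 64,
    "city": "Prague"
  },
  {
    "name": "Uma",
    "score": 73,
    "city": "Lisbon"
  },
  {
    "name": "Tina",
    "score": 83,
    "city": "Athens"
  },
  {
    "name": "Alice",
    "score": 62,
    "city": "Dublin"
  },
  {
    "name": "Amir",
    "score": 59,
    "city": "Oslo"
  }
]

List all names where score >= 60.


Filtering records where score >= 60:
  Frank (score=62) -> YES
  Nate (score=64) -> YES
  Uma (score=73) -> YES
  Tina (score=83) -> YES
  Alice (score=62) -> YES
  Amir (score=59) -> no


ANSWER: Frank, Nate, Uma, Tina, Alice


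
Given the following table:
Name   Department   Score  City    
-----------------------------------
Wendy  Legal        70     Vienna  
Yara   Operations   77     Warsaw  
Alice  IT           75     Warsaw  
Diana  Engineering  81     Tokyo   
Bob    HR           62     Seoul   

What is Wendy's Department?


Row 1: Wendy
Department = Legal

ANSWER: Legal


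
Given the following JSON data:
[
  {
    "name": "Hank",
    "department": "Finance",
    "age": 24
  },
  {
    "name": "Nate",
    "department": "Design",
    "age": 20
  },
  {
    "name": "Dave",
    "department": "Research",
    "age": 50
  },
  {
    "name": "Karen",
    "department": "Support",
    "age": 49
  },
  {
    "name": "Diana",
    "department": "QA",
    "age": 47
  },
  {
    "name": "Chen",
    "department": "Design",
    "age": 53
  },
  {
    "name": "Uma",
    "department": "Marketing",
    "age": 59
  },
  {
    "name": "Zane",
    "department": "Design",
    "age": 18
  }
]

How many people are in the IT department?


Scanning records for department = IT
  No matches found
Count: 0

ANSWER: 0


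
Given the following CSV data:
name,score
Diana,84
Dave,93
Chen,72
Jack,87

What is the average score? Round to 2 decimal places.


Scores: 84, 93, 72, 87
Sum = 336
Count = 4
Average = 336 / 4 = 84.00

ANSWER: 84.00


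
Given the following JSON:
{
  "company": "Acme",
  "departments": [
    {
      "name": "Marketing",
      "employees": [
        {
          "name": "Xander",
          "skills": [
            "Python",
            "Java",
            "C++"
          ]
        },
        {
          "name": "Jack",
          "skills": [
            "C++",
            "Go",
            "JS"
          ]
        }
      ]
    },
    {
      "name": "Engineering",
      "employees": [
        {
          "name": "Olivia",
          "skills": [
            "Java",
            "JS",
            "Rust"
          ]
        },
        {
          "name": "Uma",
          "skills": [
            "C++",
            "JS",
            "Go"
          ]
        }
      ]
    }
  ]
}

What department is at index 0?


Path: departments[0].name
Value: Marketing

ANSWER: Marketing


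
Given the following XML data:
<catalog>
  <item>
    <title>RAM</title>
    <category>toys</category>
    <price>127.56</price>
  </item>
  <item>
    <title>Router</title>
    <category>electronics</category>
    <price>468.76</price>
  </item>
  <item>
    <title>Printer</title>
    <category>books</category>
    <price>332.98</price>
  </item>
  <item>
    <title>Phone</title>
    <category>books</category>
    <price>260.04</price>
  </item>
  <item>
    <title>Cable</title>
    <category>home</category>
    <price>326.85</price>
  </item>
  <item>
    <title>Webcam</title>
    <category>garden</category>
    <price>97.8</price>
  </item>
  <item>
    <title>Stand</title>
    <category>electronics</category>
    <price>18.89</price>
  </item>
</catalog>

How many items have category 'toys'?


Scanning <item> elements for <category>toys</category>:
  Item 1: RAM -> MATCH
Count: 1

ANSWER: 1


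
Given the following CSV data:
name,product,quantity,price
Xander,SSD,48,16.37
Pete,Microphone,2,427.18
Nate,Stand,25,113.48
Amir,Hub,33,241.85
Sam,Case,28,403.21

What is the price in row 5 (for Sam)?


Row 5: Sam
Column 'price' = 403.21

ANSWER: 403.21


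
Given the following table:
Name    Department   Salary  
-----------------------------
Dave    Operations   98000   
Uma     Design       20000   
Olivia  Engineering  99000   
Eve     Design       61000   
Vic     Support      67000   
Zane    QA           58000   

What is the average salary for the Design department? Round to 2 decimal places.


Design department members:
  Uma: 20000
  Eve: 61000
Sum = 81000
Count = 2
Average = 81000 / 2 = 40500.00

ANSWER: 40500.00


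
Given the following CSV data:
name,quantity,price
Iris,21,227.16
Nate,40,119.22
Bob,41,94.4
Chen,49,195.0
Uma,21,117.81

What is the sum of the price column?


Values in 'price' column:
  Row 1: 227.16
  Row 2: 119.22
  Row 3: 94.4
  Row 4: 195.0
  Row 5: 117.81
Sum = 227.16 + 119.22 + 94.4 + 195.0 + 117.81 = 753.59

ANSWER: 753.59


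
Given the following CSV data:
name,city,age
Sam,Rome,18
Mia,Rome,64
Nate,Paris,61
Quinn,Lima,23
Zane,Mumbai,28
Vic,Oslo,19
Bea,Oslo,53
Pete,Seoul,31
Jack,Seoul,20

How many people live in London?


Scanning city column for 'London':
Total matches: 0

ANSWER: 0


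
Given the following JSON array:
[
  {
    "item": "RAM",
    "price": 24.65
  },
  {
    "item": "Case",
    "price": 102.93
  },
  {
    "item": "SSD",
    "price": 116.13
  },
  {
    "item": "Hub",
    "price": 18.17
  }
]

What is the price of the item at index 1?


Array index 1 -> Case
price = 102.93

ANSWER: 102.93


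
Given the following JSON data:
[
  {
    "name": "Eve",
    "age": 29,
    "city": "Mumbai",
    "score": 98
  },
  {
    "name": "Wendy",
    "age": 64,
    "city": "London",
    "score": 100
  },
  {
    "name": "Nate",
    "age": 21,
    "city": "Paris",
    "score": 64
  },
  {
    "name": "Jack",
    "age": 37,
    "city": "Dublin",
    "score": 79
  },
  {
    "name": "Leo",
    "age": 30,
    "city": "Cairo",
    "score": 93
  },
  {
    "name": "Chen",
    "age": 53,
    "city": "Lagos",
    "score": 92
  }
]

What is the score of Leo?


Looking up record where name = Leo
Record index: 4
Field 'score' = 93

ANSWER: 93


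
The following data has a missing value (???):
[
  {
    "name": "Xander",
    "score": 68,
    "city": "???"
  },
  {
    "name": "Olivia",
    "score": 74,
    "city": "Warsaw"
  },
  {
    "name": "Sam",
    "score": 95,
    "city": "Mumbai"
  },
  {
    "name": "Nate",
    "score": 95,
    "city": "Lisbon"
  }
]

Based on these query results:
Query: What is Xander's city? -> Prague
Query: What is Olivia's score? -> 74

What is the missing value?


The missing value is Xander's city
From query: Xander's city = Prague

ANSWER: Prague


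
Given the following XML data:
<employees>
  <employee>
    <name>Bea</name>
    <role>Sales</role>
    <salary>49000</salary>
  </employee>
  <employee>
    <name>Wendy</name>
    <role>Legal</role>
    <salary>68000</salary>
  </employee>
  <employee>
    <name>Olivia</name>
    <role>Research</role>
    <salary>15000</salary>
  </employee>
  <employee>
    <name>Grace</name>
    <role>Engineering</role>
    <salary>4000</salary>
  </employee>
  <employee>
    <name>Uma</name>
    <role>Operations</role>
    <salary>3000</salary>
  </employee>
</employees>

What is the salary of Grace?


Searching for <employee> with <name>Grace</name>
Found at position 4
<salary>4000</salary>

ANSWER: 4000


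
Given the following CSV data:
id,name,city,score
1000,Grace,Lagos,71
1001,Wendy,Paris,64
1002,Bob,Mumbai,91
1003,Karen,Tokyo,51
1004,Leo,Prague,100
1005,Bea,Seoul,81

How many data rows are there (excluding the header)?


Counting rows (excluding header):
Header: id,name,city,score
Data rows: 6

ANSWER: 6


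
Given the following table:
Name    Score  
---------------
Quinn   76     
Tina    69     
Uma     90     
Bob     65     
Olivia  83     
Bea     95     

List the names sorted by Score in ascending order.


Sorting by Score (ascending):
  Bob: 65
  Tina: 69
  Quinn: 76
  Olivia: 83
  Uma: 90
  Bea: 95


ANSWER: Bob, Tina, Quinn, Olivia, Uma, Bea


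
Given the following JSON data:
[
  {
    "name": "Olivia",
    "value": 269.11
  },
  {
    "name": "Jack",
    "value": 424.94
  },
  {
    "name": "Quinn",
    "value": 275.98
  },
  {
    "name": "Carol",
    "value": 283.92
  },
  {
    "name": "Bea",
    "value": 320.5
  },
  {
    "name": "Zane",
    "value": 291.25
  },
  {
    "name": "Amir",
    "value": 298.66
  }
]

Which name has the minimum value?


Comparing values:
  Olivia: 269.11
  Jack: 424.94
  Quinn: 275.98
  Carol: 283.92
  Bea: 320.5
  Zane: 291.25
  Amir: 298.66
Minimum: Olivia (269.11)

ANSWER: Olivia


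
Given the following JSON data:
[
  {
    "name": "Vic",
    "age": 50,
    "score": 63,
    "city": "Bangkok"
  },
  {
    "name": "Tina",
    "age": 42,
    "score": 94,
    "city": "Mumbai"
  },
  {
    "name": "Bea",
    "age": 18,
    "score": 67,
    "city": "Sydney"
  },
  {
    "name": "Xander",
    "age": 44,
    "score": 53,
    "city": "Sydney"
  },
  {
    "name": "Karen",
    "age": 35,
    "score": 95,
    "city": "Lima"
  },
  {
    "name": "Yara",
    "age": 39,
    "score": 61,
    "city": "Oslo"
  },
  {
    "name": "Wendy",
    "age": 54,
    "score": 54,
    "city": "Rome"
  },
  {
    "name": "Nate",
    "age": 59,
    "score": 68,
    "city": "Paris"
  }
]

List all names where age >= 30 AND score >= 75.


Checking both conditions:
  Vic (age=50, score=63) -> no
  Tina (age=42, score=94) -> YES
  Bea (age=18, score=67) -> no
  Xander (age=44, score=53) -> no
  Karen (age=35, score=95) -> YES
  Yara (age=39, score=61) -> no
  Wendy (age=54, score=54) -> no
  Nate (age=59, score=68) -> no


ANSWER: Tina, Karen


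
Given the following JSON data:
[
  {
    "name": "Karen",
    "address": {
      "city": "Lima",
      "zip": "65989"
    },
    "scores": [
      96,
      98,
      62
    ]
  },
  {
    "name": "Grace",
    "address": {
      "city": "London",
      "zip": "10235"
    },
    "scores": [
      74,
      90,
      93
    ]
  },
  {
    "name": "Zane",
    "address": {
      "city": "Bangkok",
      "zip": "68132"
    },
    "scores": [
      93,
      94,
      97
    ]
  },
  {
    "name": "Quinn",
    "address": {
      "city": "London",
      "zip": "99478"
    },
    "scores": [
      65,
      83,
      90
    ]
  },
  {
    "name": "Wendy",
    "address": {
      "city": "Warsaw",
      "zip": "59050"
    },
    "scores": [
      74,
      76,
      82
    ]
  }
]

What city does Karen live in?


Path: records[0].address.city
Value: Lima

ANSWER: Lima


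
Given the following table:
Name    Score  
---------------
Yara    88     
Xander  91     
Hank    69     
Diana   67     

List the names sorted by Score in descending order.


Sorting by Score (descending):
  Xander: 91
  Yara: 88
  Hank: 69
  Diana: 67


ANSWER: Xander, Yara, Hank, Diana


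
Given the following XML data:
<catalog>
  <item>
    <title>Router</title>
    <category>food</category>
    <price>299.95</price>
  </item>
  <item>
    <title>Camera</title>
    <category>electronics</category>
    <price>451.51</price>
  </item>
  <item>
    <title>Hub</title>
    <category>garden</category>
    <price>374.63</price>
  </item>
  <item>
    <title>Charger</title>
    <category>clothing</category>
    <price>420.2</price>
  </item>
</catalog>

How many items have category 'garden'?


Scanning <item> elements for <category>garden</category>:
  Item 3: Hub -> MATCH
Count: 1

ANSWER: 1


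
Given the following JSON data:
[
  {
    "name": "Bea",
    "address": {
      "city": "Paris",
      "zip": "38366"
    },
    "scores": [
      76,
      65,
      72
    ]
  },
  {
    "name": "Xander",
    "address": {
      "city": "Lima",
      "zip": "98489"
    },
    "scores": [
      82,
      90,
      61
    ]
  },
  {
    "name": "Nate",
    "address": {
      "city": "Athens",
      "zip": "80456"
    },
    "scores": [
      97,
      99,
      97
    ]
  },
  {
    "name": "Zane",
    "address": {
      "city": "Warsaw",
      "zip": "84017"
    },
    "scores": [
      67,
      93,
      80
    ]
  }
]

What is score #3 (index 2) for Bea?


Path: records[0].scores[2]
Value: 72

ANSWER: 72


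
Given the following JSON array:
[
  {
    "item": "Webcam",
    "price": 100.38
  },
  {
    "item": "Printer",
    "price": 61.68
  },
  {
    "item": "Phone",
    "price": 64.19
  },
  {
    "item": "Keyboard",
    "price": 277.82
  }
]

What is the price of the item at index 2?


Array index 2 -> Phone
price = 64.19

ANSWER: 64.19


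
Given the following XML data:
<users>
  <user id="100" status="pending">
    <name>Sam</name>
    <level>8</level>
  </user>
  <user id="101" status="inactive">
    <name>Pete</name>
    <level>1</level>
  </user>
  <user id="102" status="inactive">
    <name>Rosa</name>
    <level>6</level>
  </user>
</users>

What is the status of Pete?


Finding user with name = Pete
user id="101" status="inactive"

ANSWER: inactive


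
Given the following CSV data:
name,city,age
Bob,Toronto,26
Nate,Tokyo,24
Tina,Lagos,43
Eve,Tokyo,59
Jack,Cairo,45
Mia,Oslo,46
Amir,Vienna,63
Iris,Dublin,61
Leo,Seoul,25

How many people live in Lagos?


Scanning city column for 'Lagos':
  Row 3: Tina -> MATCH
Total matches: 1

ANSWER: 1


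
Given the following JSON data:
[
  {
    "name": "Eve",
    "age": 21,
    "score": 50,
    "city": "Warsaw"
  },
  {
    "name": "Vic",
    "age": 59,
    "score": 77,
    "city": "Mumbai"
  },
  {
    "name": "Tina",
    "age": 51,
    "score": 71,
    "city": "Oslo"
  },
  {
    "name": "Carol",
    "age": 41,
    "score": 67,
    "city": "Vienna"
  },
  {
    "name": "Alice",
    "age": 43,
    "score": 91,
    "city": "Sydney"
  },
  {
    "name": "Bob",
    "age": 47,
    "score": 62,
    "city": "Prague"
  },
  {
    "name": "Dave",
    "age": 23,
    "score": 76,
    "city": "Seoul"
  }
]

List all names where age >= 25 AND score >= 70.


Checking both conditions:
  Eve (age=21, score=50) -> no
  Vic (age=59, score=77) -> YES
  Tina (age=51, score=71) -> YES
  Carol (age=41, score=67) -> no
  Alice (age=43, score=91) -> YES
  Bob (age=47, score=62) -> no
  Dave (age=23, score=76) -> no


ANSWER: Vic, Tina, Alice


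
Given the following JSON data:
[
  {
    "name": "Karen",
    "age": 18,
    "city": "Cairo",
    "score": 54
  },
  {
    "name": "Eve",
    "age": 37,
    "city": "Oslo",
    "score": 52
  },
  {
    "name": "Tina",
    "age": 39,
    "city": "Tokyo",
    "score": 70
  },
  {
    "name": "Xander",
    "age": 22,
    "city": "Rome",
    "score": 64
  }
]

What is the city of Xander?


Looking up record where name = Xander
Record index: 3
Field 'city' = Rome

ANSWER: Rome


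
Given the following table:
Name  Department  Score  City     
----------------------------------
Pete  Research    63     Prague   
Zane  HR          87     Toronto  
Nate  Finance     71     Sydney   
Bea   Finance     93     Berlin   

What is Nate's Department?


Row 3: Nate
Department = Finance

ANSWER: Finance


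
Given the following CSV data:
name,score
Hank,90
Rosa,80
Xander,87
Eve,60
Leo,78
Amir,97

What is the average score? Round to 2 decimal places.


Scores: 90, 80, 87, 60, 78, 97
Sum = 492
Count = 6
Average = 492 / 6 = 82.00

ANSWER: 82.00


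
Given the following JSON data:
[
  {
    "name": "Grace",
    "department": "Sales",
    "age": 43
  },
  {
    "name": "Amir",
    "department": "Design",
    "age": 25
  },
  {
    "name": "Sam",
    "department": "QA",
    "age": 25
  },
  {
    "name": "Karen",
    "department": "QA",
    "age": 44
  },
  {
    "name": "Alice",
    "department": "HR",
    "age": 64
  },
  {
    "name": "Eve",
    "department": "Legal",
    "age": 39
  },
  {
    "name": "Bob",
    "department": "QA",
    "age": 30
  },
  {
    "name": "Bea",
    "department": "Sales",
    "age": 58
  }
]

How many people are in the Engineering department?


Scanning records for department = Engineering
  No matches found
Count: 0

ANSWER: 0


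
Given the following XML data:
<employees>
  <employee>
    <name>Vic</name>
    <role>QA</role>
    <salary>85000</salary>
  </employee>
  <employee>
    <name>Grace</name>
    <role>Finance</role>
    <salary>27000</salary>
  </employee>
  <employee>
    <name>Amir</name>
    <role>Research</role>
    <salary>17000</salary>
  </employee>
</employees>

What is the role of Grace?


Searching for <employee> with <name>Grace</name>
Found at position 2
<role>Finance</role>

ANSWER: Finance


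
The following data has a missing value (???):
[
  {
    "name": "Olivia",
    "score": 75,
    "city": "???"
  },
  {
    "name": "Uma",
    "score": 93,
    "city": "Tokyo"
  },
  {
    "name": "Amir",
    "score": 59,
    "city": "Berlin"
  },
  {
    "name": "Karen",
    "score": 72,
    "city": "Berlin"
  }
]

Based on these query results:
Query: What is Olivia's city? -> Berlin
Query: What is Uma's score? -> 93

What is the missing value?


The missing value is Olivia's city
From query: Olivia's city = Berlin

ANSWER: Berlin


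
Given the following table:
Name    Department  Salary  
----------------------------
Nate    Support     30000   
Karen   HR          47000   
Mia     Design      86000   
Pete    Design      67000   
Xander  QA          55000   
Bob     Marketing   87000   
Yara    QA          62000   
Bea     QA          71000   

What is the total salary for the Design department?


Design department members:
  Mia: 86000
  Pete: 67000
Total = 86000 + 67000 = 153000

ANSWER: 153000


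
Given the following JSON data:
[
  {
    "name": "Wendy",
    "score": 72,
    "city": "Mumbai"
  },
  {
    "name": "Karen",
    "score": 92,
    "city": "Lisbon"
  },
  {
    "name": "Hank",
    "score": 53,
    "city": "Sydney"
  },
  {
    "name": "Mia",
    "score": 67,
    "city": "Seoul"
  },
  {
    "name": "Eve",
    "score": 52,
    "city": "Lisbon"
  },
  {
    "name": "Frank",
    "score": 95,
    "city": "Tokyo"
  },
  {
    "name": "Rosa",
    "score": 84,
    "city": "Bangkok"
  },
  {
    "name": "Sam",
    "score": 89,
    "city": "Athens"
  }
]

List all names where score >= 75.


Filtering records where score >= 75:
  Wendy (score=72) -> no
  Karen (score=92) -> YES
  Hank (score=53) -> no
  Mia (score=67) -> no
  Eve (score=52) -> no
  Frank (score=95) -> YES
  Rosa (score=84) -> YES
  Sam (score=89) -> YES


ANSWER: Karen, Frank, Rosa, Sam


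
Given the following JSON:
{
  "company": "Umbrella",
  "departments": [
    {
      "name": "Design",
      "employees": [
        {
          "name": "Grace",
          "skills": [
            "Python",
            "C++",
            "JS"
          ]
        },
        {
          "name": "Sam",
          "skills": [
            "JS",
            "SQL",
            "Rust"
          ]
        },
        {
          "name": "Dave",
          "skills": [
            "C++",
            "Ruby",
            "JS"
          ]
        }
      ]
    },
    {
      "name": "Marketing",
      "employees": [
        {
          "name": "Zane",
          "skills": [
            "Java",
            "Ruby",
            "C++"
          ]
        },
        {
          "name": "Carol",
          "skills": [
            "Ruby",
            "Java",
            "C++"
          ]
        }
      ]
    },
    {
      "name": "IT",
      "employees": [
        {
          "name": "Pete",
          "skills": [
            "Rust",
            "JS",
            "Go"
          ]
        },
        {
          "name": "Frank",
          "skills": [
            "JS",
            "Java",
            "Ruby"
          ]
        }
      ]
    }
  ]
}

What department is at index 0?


Path: departments[0].name
Value: Design

ANSWER: Design


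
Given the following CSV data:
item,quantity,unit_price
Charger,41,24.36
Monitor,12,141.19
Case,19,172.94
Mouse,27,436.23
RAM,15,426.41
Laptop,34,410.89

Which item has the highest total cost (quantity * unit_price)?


Computing row totals:
  Charger: 998.76
  Monitor: 1694.28
  Case: 3285.86
  Mouse: 11778.21
  RAM: 6396.15
  Laptop: 13970.26
Maximum: Laptop (13970.26)

ANSWER: Laptop


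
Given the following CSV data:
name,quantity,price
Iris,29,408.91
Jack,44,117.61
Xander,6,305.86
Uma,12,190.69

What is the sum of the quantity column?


Values in 'quantity' column:
  Row 1: 29
  Row 2: 44
  Row 3: 6
  Row 4: 12
Sum = 29 + 44 + 6 + 12 = 91

ANSWER: 91


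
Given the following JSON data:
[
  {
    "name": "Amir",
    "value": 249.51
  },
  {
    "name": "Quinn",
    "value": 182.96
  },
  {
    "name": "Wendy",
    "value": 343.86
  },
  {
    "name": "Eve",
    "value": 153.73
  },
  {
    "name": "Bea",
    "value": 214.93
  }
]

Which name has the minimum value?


Comparing values:
  Amir: 249.51
  Quinn: 182.96
  Wendy: 343.86
  Eve: 153.73
  Bea: 214.93
Minimum: Eve (153.73)

ANSWER: Eve


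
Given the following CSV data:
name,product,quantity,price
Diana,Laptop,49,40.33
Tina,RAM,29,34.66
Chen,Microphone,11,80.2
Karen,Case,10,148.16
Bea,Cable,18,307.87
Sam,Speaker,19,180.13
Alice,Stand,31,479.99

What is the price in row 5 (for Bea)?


Row 5: Bea
Column 'price' = 307.87

ANSWER: 307.87


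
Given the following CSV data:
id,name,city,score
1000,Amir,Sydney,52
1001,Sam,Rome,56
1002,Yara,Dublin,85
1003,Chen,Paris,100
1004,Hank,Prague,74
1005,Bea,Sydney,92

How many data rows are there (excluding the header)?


Counting rows (excluding header):
Header: id,name,city,score
Data rows: 6

ANSWER: 6


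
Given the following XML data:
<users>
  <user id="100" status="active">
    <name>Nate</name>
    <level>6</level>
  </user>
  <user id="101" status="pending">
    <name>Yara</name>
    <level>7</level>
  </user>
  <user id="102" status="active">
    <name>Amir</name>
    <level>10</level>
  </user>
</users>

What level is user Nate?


Finding user: Nate
<level>6</level>

ANSWER: 6


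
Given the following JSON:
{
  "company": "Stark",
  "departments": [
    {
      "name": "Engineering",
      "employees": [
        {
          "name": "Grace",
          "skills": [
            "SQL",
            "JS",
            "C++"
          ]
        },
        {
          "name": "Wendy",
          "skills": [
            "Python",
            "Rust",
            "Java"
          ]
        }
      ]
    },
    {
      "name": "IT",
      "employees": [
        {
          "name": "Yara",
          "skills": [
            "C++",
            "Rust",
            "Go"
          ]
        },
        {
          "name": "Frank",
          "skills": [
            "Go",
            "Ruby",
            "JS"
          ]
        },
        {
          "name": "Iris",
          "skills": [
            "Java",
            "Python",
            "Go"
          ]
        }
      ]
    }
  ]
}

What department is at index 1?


Path: departments[1].name
Value: IT

ANSWER: IT


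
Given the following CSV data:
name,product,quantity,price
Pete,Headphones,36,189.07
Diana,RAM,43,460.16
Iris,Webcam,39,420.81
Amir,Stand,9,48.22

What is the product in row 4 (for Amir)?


Row 4: Amir
Column 'product' = Stand

ANSWER: Stand


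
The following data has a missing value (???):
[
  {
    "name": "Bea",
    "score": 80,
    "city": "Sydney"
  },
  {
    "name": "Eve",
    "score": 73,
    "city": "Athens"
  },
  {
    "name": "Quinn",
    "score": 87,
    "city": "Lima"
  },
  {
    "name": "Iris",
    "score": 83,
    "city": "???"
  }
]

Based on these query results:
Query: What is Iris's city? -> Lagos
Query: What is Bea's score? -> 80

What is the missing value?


The missing value is Iris's city
From query: Iris's city = Lagos

ANSWER: Lagos


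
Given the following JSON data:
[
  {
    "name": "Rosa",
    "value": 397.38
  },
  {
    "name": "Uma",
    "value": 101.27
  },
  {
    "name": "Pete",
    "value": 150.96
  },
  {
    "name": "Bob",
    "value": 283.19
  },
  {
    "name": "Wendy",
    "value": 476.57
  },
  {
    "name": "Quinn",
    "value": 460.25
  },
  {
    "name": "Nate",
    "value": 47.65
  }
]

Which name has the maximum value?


Comparing values:
  Rosa: 397.38
  Uma: 101.27
  Pete: 150.96
  Bob: 283.19
  Wendy: 476.57
  Quinn: 460.25
  Nate: 47.65
Maximum: Wendy (476.57)

ANSWER: Wendy


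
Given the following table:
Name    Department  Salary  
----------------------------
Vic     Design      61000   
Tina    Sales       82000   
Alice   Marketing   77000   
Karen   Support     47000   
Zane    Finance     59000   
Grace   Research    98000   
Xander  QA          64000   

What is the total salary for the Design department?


Design department members:
  Vic: 61000
Total = 61000 = 61000

ANSWER: 61000


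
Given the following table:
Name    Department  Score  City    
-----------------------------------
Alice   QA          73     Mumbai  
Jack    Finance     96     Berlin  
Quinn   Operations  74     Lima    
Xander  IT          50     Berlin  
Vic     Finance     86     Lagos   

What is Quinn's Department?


Row 3: Quinn
Department = Operations

ANSWER: Operations


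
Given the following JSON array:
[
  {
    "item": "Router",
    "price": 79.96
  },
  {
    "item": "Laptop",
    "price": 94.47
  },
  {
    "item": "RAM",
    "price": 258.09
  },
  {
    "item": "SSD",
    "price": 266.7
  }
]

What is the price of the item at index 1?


Array index 1 -> Laptop
price = 94.47

ANSWER: 94.47


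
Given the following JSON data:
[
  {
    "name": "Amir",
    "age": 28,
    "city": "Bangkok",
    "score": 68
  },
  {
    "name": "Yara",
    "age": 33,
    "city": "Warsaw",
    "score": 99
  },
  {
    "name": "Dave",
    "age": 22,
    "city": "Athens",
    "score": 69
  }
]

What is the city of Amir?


Looking up record where name = Amir
Record index: 0
Field 'city' = Bangkok

ANSWER: Bangkok
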